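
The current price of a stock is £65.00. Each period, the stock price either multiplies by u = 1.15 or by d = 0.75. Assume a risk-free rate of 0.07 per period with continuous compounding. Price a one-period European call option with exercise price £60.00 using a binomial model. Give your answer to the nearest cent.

£11.09

Risk-neutral probability p = (e^0.07 − 0.75)/(1.15 − 0.75) = 0.3225/0.4000 = 0.8063
Terminal stock prices: S_u = 74.75, S_d = 48.75
Terminal payoffs (S − K): max(14.75, 0) = 14.75, max(-11.25, 0) = 0
Node 0 (S = 65): V_0 = e^(−0.07)·[0.8063·14.7500 + 0.1937·0.0000] = 11.0885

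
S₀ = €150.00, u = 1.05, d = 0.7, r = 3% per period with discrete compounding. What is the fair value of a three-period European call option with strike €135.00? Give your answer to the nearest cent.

Risk-neutral probability p = (1 + 0.03 − 0.7)/(1.05 − 0.7) = 0.3300/0.3500 = 0.9429
Terminal stock prices: S_uuu = 173.6, S_uud = 115.8, S_udd = 77.17, S_ddd = 51.45
Terminal payoffs (S − K): max(38.64, 0) = 38.64, max(-19.24, 0) = 0, max(-57.83, 0) = 0, max(-83.55, 0) = 0
Node uu (S = 165.4): V_uu = 1/1.03·[0.9429·38.6438 + 0.0571·0.0000] = 35.3743
Node ud (S = 110.2): V_ud = 1/1.03·[0.9429·0.0000 + 0.0571·0.0000] = 0.0000
Node dd (S = 73.5): V_dd = 1/1.03·[0.9429·0.0000 + 0.0571·0.0000] = 0.0000
Node u (S = 157.5): V_u = 1/1.03·[0.9429·35.3743 + 0.0571·0.0000] = 32.3815
Node d (S = 105): V_d = 1/1.03·[0.9429·0.0000 + 0.0571·0.0000] = 0.0000
Node 0 (S = 150): V_0 = 1/1.03·[0.9429·32.3815 + 0.0571·0.0000] = 29.6418

€29.64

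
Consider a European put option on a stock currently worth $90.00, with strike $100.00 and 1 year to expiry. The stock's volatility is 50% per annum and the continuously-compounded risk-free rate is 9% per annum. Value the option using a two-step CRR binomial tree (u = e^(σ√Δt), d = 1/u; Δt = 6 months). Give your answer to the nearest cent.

$18.50

CRR parameters: u = e^(σ√Δt) = e^(0.5·√0.5) = 1.4241, d = 1/u = 0.7022
Per-period rate: rΔt = 0.09·0.5 = 0.045, so R = e^0.045 = 1.0460
Risk-neutral probability p = (e^0.045 − 0.7022)/(1.4241 − 0.7022) = 0.3438/0.7219 = 0.4763
Terminal stock prices: S_uu = 182.5, S_ud = 90, S_dd = 44.38
Terminal payoffs (K − S): max(-82.53, 0) = 0, max(10, 0) = 10, max(55.62, 0) = 55.62
Node u (S = 128.2): V_u = e^(−0.045)·[0.4763·0.0000 + 0.5237·10.0000] = 5.0068
Node d (S = 63.2): V_d = e^(−0.045)·[0.4763·10.0000 + 0.5237·55.6238] = 32.4028
Node 0 (S = 90): V_0 = e^(−0.045)·[0.4763·5.0068 + 0.5237·32.4028] = 18.5030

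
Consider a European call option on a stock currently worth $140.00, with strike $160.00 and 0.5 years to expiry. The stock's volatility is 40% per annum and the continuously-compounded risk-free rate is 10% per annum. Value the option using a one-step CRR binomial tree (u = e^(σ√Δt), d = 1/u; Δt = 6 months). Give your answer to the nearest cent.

$12.72

CRR parameters: u = e^(σ√Δt) = e^(0.4·√0.5) = 1.3269, d = 1/u = 0.7536
Per-period rate: rΔt = 0.1·0.5 = 0.05, so R = e^0.05 = 1.0513
Risk-neutral probability p = (e^0.05 − 0.7536)/(1.3269 − 0.7536) = 0.2976/0.5733 = 0.5192
Terminal stock prices: S_u = 185.8, S_d = 105.5
Terminal payoffs (S − K): max(25.77, 0) = 25.77, max(-54.49, 0) = 0
Node 0 (S = 140): V_0 = e^(−0.05)·[0.5192·25.7655 + 0.4808·0.0000] = 12.7249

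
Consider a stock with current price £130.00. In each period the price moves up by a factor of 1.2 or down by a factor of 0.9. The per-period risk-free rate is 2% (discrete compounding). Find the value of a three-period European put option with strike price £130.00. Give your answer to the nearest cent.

Risk-neutral probability p = (1 + 0.02 − 0.9)/(1.2 − 0.9) = 0.1200/0.3000 = 0.4000
Terminal stock prices: S_uuu = 224.6, S_uud = 168.5, S_udd = 126.4, S_ddd = 94.77
Terminal payoffs (K − S): max(-94.64, 0) = 0, max(-38.48, 0) = 0, max(3.64, 0) = 3.64, max(35.23, 0) = 35.23
Node uu (S = 187.2): V_uu = 1/1.02·[0.4000·0.0000 + 0.6000·0.0000] = 0.0000
Node ud (S = 140.4): V_ud = 1/1.02·[0.4000·0.0000 + 0.6000·3.6400] = 2.1412
Node dd (S = 105.3): V_dd = 1/1.02·[0.4000·3.6400 + 0.6000·35.2300] = 22.1510
Node u (S = 156): V_u = 1/1.02·[0.4000·0.0000 + 0.6000·2.1412] = 1.2595
Node d (S = 117): V_d = 1/1.02·[0.4000·2.1412 + 0.6000·22.1510] = 13.8697
Node 0 (S = 130): V_0 = 1/1.02·[0.4000·1.2595 + 0.6000·13.8697] = 8.6526

£8.65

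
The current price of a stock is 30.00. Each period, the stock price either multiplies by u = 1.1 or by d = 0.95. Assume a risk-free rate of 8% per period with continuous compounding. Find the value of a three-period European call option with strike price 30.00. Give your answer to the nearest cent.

6.41

Risk-neutral probability p = (e^0.08 − 0.95)/(1.1 − 0.95) = 0.1333/0.1500 = 0.8886
Terminal stock prices: S_uuu = 39.93, S_uud = 34.48, S_udd = 29.78, S_ddd = 25.72
Terminal payoffs (S − K): max(9.93, 0) = 9.93, max(4.485, 0) = 4.485, max(-0.2175, 0) = 0, max(-4.279, 0) = 0
Node uu (S = 36.3): V_uu = e^(−0.08)·[0.8886·9.9300 + 0.1114·4.4850] = 8.6065
Node ud (S = 31.35): V_ud = e^(−0.08)·[0.8886·4.4850 + 0.1114·0.0000] = 3.6789
Node dd (S = 27.07): V_dd = e^(−0.08)·[0.8886·0.0000 + 0.1114·0.0000] = 0.0000
Node u (S = 33): V_u = e^(−0.08)·[0.8886·8.6065 + 0.1114·3.6789] = 7.4380
Node d (S = 28.5): V_d = e^(−0.08)·[0.8886·3.6789 + 0.1114·0.0000] = 3.0176
Node 0 (S = 30): V_0 = e^(−0.08)·[0.8886·7.4380 + 0.1114·3.0176] = 6.4115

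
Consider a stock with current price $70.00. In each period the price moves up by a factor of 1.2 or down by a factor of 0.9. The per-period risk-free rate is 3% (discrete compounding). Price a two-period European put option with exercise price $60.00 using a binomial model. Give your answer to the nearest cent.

$1.00

Risk-neutral probability p = (1 + 0.03 − 0.9)/(1.2 − 0.9) = 0.1300/0.3000 = 0.4333
Terminal stock prices: S_uu = 100.8, S_ud = 75.6, S_dd = 56.7
Terminal payoffs (K − S): max(-40.8, 0) = 0, max(-15.6, 0) = 0, max(3.3, 0) = 3.3
Node u (S = 84): V_u = 1/1.03·[0.4333·0.0000 + 0.5667·0.0000] = 0.0000
Node d (S = 63): V_d = 1/1.03·[0.4333·0.0000 + 0.5667·3.3000] = 1.8155
Node 0 (S = 70): V_0 = 1/1.03·[0.4333·0.0000 + 0.5667·1.8155] = 0.9988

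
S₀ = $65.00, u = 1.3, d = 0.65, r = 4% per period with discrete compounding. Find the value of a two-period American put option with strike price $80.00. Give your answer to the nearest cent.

Risk-neutral probability p = (1 + 0.04 − 0.65)/(1.3 − 0.65) = 0.3900/0.6500 = 0.6000
Terminal stock prices: S_uu = 109.9, S_ud = 54.93, S_dd = 27.46
Terminal payoffs (K − S): max(-29.85, 0) = 0, max(25.07, 0) = 25.07, max(52.54, 0) = 52.54
Node u (S = 84.5): continuation = 1/1.04·[0.6000·0.0000 + 0.4000·25.0750] = 9.6442; exercise value = 0.0000 ≤ continuation, so V_u = 9.6442
Node d (S = 42.25): continuation = 1/1.04·[0.6000·25.0750 + 0.4000·52.5375] = 34.6731; exercise value = 37.7500 > continuation, so V_d = 37.7500 (exercise)
Node 0 (S = 65): continuation = 1/1.04·[0.6000·9.6442 + 0.4000·37.7500] = 20.0832; exercise value = 15.0000 ≤ continuation, so V_0 = 20.0832

$20.08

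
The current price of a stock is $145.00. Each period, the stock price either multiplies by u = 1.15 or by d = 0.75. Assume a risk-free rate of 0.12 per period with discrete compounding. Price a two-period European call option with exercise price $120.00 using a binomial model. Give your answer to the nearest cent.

Risk-neutral probability p = (1 + 0.12 − 0.75)/(1.15 − 0.75) = 0.3700/0.4000 = 0.9250
Terminal stock prices: S_uu = 191.8, S_ud = 125.1, S_dd = 81.56
Terminal payoffs (S − K): max(71.76, 0) = 71.76, max(5.062, 0) = 5.062, max(-38.44, 0) = 0
Node u (S = 166.8): V_u = 1/1.12·[0.9250·71.7625 + 0.0750·5.0625] = 59.6071
Node d (S = 108.8): V_d = 1/1.12·[0.9250·5.0625 + 0.0750·0.0000] = 4.1811
Node 0 (S = 145): V_0 = 1/1.12·[0.9250·59.6071 + 0.0750·4.1811] = 49.5091

$49.51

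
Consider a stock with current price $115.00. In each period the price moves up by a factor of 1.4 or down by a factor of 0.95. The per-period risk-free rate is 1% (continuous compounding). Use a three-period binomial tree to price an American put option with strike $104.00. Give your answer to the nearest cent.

$3.41

Risk-neutral probability p = (e^0.01 − 0.95)/(1.4 − 0.95) = 0.0601/0.4500 = 0.1334
Terminal stock prices: S_uuu = 315.6, S_uud = 214.1, S_udd = 145.3, S_ddd = 98.6
Terminal payoffs (K − S): max(-211.6, 0) = 0, max(-110.1, 0) = 0, max(-41.3, 0) = 0, max(5.402, 0) = 5.402
Node uu (S = 225.4): continuation = e^(−0.01)·[0.1334·0.0000 + 0.8666·0.0000] = 0.0000; exercise value = 0.0000 ≤ continuation, so V_uu = 0.0000
Node ud (S = 152.9): continuation = e^(−0.01)·[0.1334·0.0000 + 0.8666·0.0000] = 0.0000; exercise value = 0.0000 ≤ continuation, so V_ud = 0.0000
Node dd (S = 103.8): continuation = e^(−0.01)·[0.1334·0.0000 + 0.8666·5.4019] = 4.6344; exercise value = 0.2125 ≤ continuation, so V_dd = 4.6344
Node u (S = 161): continuation = e^(−0.01)·[0.1334·0.0000 + 0.8666·0.0000] = 0.0000; exercise value = 0.0000 ≤ continuation, so V_u = 0.0000
Node d (S = 109.2): continuation = e^(−0.01)·[0.1334·0.0000 + 0.8666·4.6344] = 3.9760; exercise value = 0.0000 ≤ continuation, so V_d = 3.9760
Node 0 (S = 115): continuation = e^(−0.01)·[0.1334·0.0000 + 0.8666·3.9760] = 3.4112; exercise value = 0.0000 ≤ continuation, so V_0 = 3.4112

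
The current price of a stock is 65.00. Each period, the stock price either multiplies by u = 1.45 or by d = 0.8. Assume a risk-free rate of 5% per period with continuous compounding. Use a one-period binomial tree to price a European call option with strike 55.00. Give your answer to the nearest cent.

Risk-neutral probability p = (e^0.05 − 0.8)/(1.45 − 0.8) = 0.2513/0.6500 = 0.3866
Terminal stock prices: S_u = 94.25, S_d = 52
Terminal payoffs (S − K): max(39.25, 0) = 39.25, max(-3, 0) = 0
Node 0 (S = 65): V_0 = e^(−0.05)·[0.3866·39.2500 + 0.6134·0.0000] = 14.4329

14.43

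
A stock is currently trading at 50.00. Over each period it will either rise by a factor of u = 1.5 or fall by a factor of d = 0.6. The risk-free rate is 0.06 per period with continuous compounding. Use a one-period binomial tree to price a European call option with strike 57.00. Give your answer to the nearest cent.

Risk-neutral probability p = (e^0.06 − 0.6)/(1.5 − 0.6) = 0.4618/0.9000 = 0.5132
Terminal stock prices: S_u = 75, S_d = 30
Terminal payoffs (S − K): max(18, 0) = 18, max(-27, 0) = 0
Node 0 (S = 50): V_0 = e^(−0.06)·[0.5132·18.0000 + 0.4868·0.0000] = 8.6988

8.70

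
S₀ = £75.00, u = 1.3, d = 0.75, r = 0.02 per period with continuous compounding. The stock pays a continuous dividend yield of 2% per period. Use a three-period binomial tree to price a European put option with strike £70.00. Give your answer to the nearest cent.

£11.65

Per-period risk-free factor R = e^0.02 = 1.0202; dividend-adjusted growth = e^(0.02−0.02) = 1.0000.
Risk-neutral probability p = (1.0000 − 0.75)/(1.3 − 0.75) = 0.2500/0.5500 = 0.4545
Terminal stock prices: S_uuu = 164.8, S_uud = 95.06, S_udd = 54.84, S_ddd = 31.64
Terminal payoffs (K − S): max(-94.78, 0) = 0, max(-25.06, 0) = 0, max(15.16, 0) = 15.16, max(38.36, 0) = 38.36
Node uu (S = 126.8): V_uu = e^(−0.02)·[0.4545·0.0000 + 0.5455·0.0000] = 0.0000
Node ud (S = 73.12): V_ud = e^(−0.02)·[0.4545·0.0000 + 0.5455·15.1562] = 8.1033
Node dd (S = 42.19): V_dd = e^(−0.02)·[0.4545·15.1562 + 0.5455·38.3594] = 27.2618
Node u (S = 97.5): V_u = e^(−0.02)·[0.4545·0.0000 + 0.5455·8.1033] = 4.3325
Node d (S = 56.25): V_d = e^(−0.02)·[0.4545·8.1033 + 0.5455·27.2618] = 18.1860
Node 0 (S = 75): V_0 = e^(−0.02)·[0.4545·4.3325 + 0.5455·18.1860] = 11.6535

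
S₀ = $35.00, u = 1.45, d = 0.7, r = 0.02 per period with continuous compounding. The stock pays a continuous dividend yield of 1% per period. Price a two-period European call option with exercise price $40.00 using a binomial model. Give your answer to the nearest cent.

$5.52

Per-period risk-free factor R = e^0.02 = 1.0202; dividend-adjusted growth = e^(0.02−0.01) = 1.0101.
Risk-neutral probability p = (1.0101 − 0.7)/(1.45 − 0.7) = 0.3101/0.7500 = 0.4134
Terminal stock prices: S_uu = 73.59, S_ud = 35.52, S_dd = 17.15
Terminal payoffs (S − K): max(33.59, 0) = 33.59, max(-4.475, 0) = 0, max(-22.85, 0) = 0
Node u (S = 50.75): V_u = e^(−0.02)·[0.4134·33.5875 + 0.5866·0.0000] = 13.6101
Node d (S = 24.5): V_d = e^(−0.02)·[0.4134·0.0000 + 0.5866·0.0000] = 0.0000
Node 0 (S = 35): V_0 = e^(−0.02)·[0.4134·13.6101 + 0.5866·0.0000] = 5.5150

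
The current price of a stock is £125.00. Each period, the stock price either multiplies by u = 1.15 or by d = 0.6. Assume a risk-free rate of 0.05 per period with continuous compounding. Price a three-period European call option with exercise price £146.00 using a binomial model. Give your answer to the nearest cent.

Risk-neutral probability p = (e^0.05 − 0.6)/(1.15 − 0.6) = 0.4513/0.5500 = 0.8205
Terminal stock prices: S_uuu = 190.1, S_uud = 99.19, S_udd = 51.75, S_ddd = 27
Terminal payoffs (S − K): max(44.11, 0) = 44.11, max(-46.81, 0) = 0, max(-94.25, 0) = 0, max(-119, 0) = 0
Node uu (S = 165.3): V_uu = e^(−0.05)·[0.8205·44.1094 + 0.1795·0.0000] = 34.4264
Node ud (S = 86.25): V_ud = e^(−0.05)·[0.8205·0.0000 + 0.1795·0.0000] = 0.0000
Node dd (S = 45): V_dd = e^(−0.05)·[0.8205·0.0000 + 0.1795·0.0000] = 0.0000
Node u (S = 143.8): V_u = e^(−0.05)·[0.8205·34.4264 + 0.1795·0.0000] = 26.8690
Node d (S = 75): V_d = e^(−0.05)·[0.8205·0.0000 + 0.1795·0.0000] = 0.0000
Node 0 (S = 125): V_0 = e^(−0.05)·[0.8205·26.8690 + 0.1795·0.0000] = 20.9706

£20.97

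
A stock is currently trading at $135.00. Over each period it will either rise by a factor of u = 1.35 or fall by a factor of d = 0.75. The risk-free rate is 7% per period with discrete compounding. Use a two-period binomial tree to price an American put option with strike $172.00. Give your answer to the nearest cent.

$38.53

Risk-neutral probability p = (1 + 0.07 − 0.75)/(1.35 − 0.75) = 0.3200/0.6000 = 0.5333
Terminal stock prices: S_uu = 246, S_ud = 136.7, S_dd = 75.94
Terminal payoffs (K − S): max(-74.04, 0) = 0, max(35.31, 0) = 35.31, max(96.06, 0) = 96.06
Node u (S = 182.2): continuation = 1/1.07·[0.5333·0.0000 + 0.4667·35.3125] = 15.4011; exercise value = 0.0000 ≤ continuation, so V_u = 15.4011
Node d (S = 101.2): continuation = 1/1.07·[0.5333·35.3125 + 0.4667·96.0625] = 59.4977; exercise value = 70.7500 > continuation, so V_d = 70.7500 (exercise)
Node 0 (S = 135): continuation = 1/1.07·[0.5333·15.4011 + 0.4667·70.7500] = 38.5333; exercise value = 37.0000 ≤ continuation, so V_0 = 38.5333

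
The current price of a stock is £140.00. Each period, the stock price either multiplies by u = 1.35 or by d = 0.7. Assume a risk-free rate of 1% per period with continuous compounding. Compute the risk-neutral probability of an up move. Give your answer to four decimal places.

p = 0.4770

Risk-neutral probability p = (e^0.01 − 0.7)/(1.35 − 0.7) = 0.3101/0.6500 = 0.4770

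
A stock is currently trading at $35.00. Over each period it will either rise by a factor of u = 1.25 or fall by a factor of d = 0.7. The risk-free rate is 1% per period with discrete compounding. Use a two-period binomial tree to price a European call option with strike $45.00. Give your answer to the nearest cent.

Risk-neutral probability p = (1 + 0.01 − 0.7)/(1.25 − 0.7) = 0.3100/0.5500 = 0.5636
Terminal stock prices: S_uu = 54.69, S_ud = 30.62, S_dd = 17.15
Terminal payoffs (S − K): max(9.688, 0) = 9.688, max(-14.38, 0) = 0, max(-27.85, 0) = 0
Node u (S = 43.75): V_u = 1/1.01·[0.5636·9.6875 + 0.4364·0.0000] = 5.4062
Node d (S = 24.5): V_d = 1/1.01·[0.5636·0.0000 + 0.4364·0.0000] = 0.0000
Node 0 (S = 35): V_0 = 1/1.01·[0.5636·5.4062 + 0.4364·0.0000] = 3.0169

$3.02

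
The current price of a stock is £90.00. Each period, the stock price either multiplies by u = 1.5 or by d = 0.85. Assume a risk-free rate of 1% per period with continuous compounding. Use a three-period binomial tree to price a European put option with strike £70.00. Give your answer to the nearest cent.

Risk-neutral probability p = (e^0.01 − 0.85)/(1.5 − 0.85) = 0.1601/0.6500 = 0.2462
Terminal stock prices: S_uuu = 303.8, S_uud = 172.1, S_udd = 97.54, S_ddd = 55.27
Terminal payoffs (K − S): max(-233.8, 0) = 0, max(-102.1, 0) = 0, max(-27.54, 0) = 0, max(14.73, 0) = 14.73
Node uu (S = 202.5): V_uu = e^(−0.01)·[0.2462·0.0000 + 0.7538·0.0000] = 0.0000
Node ud (S = 114.8): V_ud = e^(−0.01)·[0.2462·0.0000 + 0.7538·0.0000] = 0.0000
Node dd (S = 65.02): V_dd = e^(−0.01)·[0.2462·0.0000 + 0.7538·14.7288] = 10.9916
Node u (S = 135): V_u = e^(−0.01)·[0.2462·0.0000 + 0.7538·0.0000] = 0.0000
Node d (S = 76.5): V_d = e^(−0.01)·[0.2462·0.0000 + 0.7538·10.9916] = 8.2027
Node 0 (S = 90): V_0 = e^(−0.01)·[0.2462·0.0000 + 0.7538·8.2027] = 6.1214

£6.12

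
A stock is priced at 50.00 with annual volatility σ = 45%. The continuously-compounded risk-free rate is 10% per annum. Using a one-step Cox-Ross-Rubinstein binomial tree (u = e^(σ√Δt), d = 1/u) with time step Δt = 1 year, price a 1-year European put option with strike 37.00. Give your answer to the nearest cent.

2.30

CRR parameters: u = e^(σ√Δt) = e^(0.45·√1) = 1.5683, d = 1/u = 0.6376
Per-period rate: rΔt = 0.1·1 = 0.1, so R = e^0.1 = 1.1052
Risk-neutral probability p = (e^0.1 − 0.6376)/(1.5683 − 0.6376) = 0.4675/0.9307 = 0.5024
Terminal stock prices: S_u = 78.42, S_d = 31.88
Terminal payoffs (K − S): max(-41.42, 0) = 0, max(5.119, 0) = 5.119
Node 0 (S = 50): V_0 = e^(−0.1)·[0.5024·0.0000 + 0.4976·5.1186] = 2.3048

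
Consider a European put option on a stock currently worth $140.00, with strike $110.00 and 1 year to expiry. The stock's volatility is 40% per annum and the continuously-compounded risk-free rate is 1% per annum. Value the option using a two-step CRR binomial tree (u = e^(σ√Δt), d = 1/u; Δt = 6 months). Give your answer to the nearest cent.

$9.52

CRR parameters: u = e^(σ√Δt) = e^(0.4·√0.5) = 1.3269, d = 1/u = 0.7536
Per-period rate: rΔt = 0.01·0.5 = 0.005, so R = e^0.005 = 1.0050
Risk-neutral probability p = (e^0.005 − 0.7536)/(1.3269 − 0.7536) = 0.2514/0.5733 = 0.4385
Terminal stock prices: S_uu = 246.5, S_ud = 140, S_dd = 79.52
Terminal payoffs (K − S): max(-136.5, 0) = 0, max(-30, 0) = 0, max(30.48, 0) = 30.48
Node u (S = 185.8): V_u = e^(−0.005)·[0.4385·0.0000 + 0.5615·0.0000] = 0.0000
Node d (S = 105.5): V_d = e^(−0.005)·[0.4385·0.0000 + 0.5615·30.4841] = 17.0314
Node 0 (S = 140): V_0 = e^(−0.005)·[0.4385·0.0000 + 0.5615·17.0314] = 9.5154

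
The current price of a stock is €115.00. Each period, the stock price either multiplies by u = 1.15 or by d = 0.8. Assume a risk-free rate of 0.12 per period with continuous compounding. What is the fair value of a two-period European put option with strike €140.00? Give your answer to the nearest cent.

€3.45

Risk-neutral probability p = (e^0.12 − 0.8)/(1.15 − 0.8) = 0.3275/0.3500 = 0.9357
Terminal stock prices: S_uu = 152.1, S_ud = 105.8, S_dd = 73.6
Terminal payoffs (K − S): max(-12.09, 0) = 0, max(34.2, 0) = 34.2, max(66.4, 0) = 66.4
Node u (S = 132.2): V_u = e^(−0.12)·[0.9357·0.0000 + 0.0643·34.2000] = 1.9502
Node d (S = 92): V_d = e^(−0.12)·[0.9357·34.2000 + 0.0643·66.4000] = 32.1689
Node 0 (S = 115): V_0 = e^(−0.12)·[0.9357·1.9502 + 0.0643·32.1689] = 3.4529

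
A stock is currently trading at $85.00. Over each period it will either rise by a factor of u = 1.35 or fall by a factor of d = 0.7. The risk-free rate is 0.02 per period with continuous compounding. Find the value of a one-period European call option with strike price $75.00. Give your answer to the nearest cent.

$19.19

Risk-neutral probability p = (e^0.02 − 0.7)/(1.35 − 0.7) = 0.3202/0.6500 = 0.4926
Terminal stock prices: S_u = 114.8, S_d = 59.5
Terminal payoffs (S − K): max(39.75, 0) = 39.75, max(-15.5, 0) = 0
Node 0 (S = 85): V_0 = e^(−0.02)·[0.4926·39.7500 + 0.5074·0.0000] = 19.1938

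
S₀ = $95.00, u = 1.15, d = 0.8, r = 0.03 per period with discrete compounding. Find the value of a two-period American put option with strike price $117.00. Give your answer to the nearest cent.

$22.00

Risk-neutral probability p = (1 + 0.03 − 0.8)/(1.15 − 0.8) = 0.2300/0.3500 = 0.6571
Terminal stock prices: S_uu = 125.6, S_ud = 87.4, S_dd = 60.8
Terminal payoffs (K − S): max(-8.637, 0) = 0, max(29.6, 0) = 29.6, max(56.2, 0) = 56.2
Node u (S = 109.2): continuation = 1/1.03·[0.6571·0.0000 + 0.3429·29.6000] = 9.8530; exercise value = 7.7500 ≤ continuation, so V_u = 9.8530
Node d (S = 76): continuation = 1/1.03·[0.6571·29.6000 + 0.3429·56.2000] = 37.5922; exercise value = 41.0000 > continuation, so V_d = 41.0000 (exercise)
Node 0 (S = 95): continuation = 1/1.03·[0.6571·9.8530 + 0.3429·41.0000] = 19.9339; exercise value = 22.0000 > continuation, so V_0 = 22.0000 (exercise)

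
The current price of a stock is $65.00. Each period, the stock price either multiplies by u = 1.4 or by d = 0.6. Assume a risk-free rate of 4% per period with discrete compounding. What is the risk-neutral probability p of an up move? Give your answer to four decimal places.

Risk-neutral probability p = (1 + 0.04 − 0.6)/(1.4 − 0.6) = 0.4400/0.8000 = 0.5500

p = 0.5500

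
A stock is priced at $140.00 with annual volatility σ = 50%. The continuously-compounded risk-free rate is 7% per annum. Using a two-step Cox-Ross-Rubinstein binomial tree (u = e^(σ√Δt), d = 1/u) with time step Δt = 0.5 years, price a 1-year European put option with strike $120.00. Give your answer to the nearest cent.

$13.76

CRR parameters: u = e^(σ√Δt) = e^(0.5·√0.5) = 1.4241, d = 1/u = 0.7022
Per-period rate: rΔt = 0.07·0.5 = 0.035, so R = e^0.035 = 1.0356
Risk-neutral probability p = (e^0.035 − 0.7022)/(1.4241 − 0.7022) = 0.3334/0.7219 = 0.4619
Terminal stock prices: S_uu = 283.9, S_ud = 140, S_dd = 69.03
Terminal payoffs (K − S): max(-163.9, 0) = 0, max(-20, 0) = 0, max(50.97, 0) = 50.97
Node u (S = 199.4): V_u = e^(−0.035)·[0.4619·0.0000 + 0.5381·0.0000] = 0.0000
Node d (S = 98.31): V_d = e^(−0.035)·[0.4619·0.0000 + 0.5381·50.9704] = 26.4858
Node 0 (S = 140): V_0 = e^(−0.035)·[0.4619·0.0000 + 0.5381·26.4858] = 13.7628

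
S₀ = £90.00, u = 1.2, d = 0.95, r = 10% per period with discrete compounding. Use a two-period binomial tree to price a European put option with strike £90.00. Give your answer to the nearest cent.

Risk-neutral probability p = (1 + 0.1 − 0.95)/(1.2 − 0.95) = 0.1500/0.2500 = 0.6000
Terminal stock prices: S_uu = 129.6, S_ud = 102.6, S_dd = 81.22
Terminal payoffs (K − S): max(-39.6, 0) = 0, max(-12.6, 0) = 0, max(8.775, 0) = 8.775
Node u (S = 108): V_u = 1/1.1·[0.6000·0.0000 + 0.4000·0.0000] = 0.0000
Node d (S = 85.5): V_d = 1/1.1·[0.6000·0.0000 + 0.4000·8.7750] = 3.1909
Node 0 (S = 90): V_0 = 1/1.1·[0.6000·0.0000 + 0.4000·3.1909] = 1.1603

£1.16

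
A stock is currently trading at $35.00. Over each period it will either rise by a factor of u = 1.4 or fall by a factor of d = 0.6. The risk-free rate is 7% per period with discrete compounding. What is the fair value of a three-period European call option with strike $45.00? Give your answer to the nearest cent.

Risk-neutral probability p = (1 + 0.07 − 0.6)/(1.4 − 0.6) = 0.4700/0.8000 = 0.5875
Terminal stock prices: S_uuu = 96.04, S_uud = 41.16, S_udd = 17.64, S_ddd = 7.56
Terminal payoffs (S − K): max(51.04, 0) = 51.04, max(-3.84, 0) = 0, max(-27.36, 0) = 0, max(-37.44, 0) = 0
Node uu (S = 68.6): V_uu = 1/1.07·[0.5875·51.0400 + 0.4125·0.0000] = 28.0243
Node ud (S = 29.4): V_ud = 1/1.07·[0.5875·0.0000 + 0.4125·0.0000] = 0.0000
Node dd (S = 12.6): V_dd = 1/1.07·[0.5875·0.0000 + 0.4125·0.0000] = 0.0000
Node u (S = 49): V_u = 1/1.07·[0.5875·28.0243 + 0.4125·0.0000] = 15.3872
Node d (S = 21): V_d = 1/1.07·[0.5875·0.0000 + 0.4125·0.0000] = 0.0000
Node 0 (S = 35): V_0 = 1/1.07·[0.5875·15.3872 + 0.4125·0.0000] = 8.4486

$8.45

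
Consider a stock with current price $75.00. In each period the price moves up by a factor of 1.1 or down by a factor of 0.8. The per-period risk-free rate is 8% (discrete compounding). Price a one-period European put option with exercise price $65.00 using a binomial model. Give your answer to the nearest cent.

$0.31

Risk-neutral probability p = (1 + 0.08 − 0.8)/(1.1 − 0.8) = 0.2800/0.3000 = 0.9333
Terminal stock prices: S_u = 82.5, S_d = 60
Terminal payoffs (K − S): max(-17.5, 0) = 0, max(5, 0) = 5
Node 0 (S = 75): V_0 = 1/1.08·[0.9333·0.0000 + 0.0667·5.0000] = 0.3086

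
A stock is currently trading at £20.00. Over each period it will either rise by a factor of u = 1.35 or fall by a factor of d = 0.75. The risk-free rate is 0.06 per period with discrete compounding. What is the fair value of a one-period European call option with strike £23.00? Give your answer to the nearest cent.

£1.95

Risk-neutral probability p = (1 + 0.06 − 0.75)/(1.35 − 0.75) = 0.3100/0.6000 = 0.5167
Terminal stock prices: S_u = 27, S_d = 15
Terminal payoffs (S − K): max(4, 0) = 4, max(-8, 0) = 0
Node 0 (S = 20): V_0 = 1/1.06·[0.5167·4.0000 + 0.4833·0.0000] = 1.9497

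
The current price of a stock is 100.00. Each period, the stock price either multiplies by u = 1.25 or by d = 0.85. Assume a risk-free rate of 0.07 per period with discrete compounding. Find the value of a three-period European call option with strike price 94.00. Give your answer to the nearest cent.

Risk-neutral probability p = (1 + 0.07 − 0.85)/(1.25 − 0.85) = 0.2200/0.4000 = 0.5500
Terminal stock prices: S_uuu = 195.3, S_uud = 132.8, S_udd = 90.31, S_ddd = 61.41
Terminal payoffs (S − K): max(101.3, 0) = 101.3, max(38.81, 0) = 38.81, max(-3.688, 0) = 0, max(-32.59, 0) = 0
Node uu (S = 156.2): V_uu = 1/1.07·[0.5500·101.3125 + 0.4500·38.8125] = 68.3995
Node ud (S = 106.2): V_ud = 1/1.07·[0.5500·38.8125 + 0.4500·0.0000] = 19.9504
Node dd (S = 72.25): V_dd = 1/1.07·[0.5500·0.0000 + 0.4500·0.0000] = 0.0000
Node u (S = 125): V_u = 1/1.07·[0.5500·68.3995 + 0.4500·19.9504] = 43.5490
Node d (S = 85): V_d = 1/1.07·[0.5500·19.9504 + 0.4500·0.0000] = 10.2549
Node 0 (S = 100): V_0 = 1/1.07·[0.5500·43.5490 + 0.4500·10.2549] = 26.6978

26.70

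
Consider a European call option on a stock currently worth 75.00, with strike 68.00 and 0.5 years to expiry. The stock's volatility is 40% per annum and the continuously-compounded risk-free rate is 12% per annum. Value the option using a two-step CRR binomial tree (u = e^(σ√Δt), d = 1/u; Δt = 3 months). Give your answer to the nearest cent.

CRR parameters: u = e^(σ√Δt) = e^(0.4·√0.25) = 1.2214, d = 1/u = 0.8187
Per-period rate: rΔt = 0.12·0.25 = 0.03, so R = e^0.03 = 1.0305
Risk-neutral probability p = (e^0.03 − 0.8187)/(1.2214 − 0.8187) = 0.2117/0.4027 = 0.5258
Terminal stock prices: S_uu = 111.9, S_ud = 75, S_dd = 50.27
Terminal payoffs (S − K): max(43.89, 0) = 43.89, max(7, 0) = 7, max(-17.73, 0) = 0
Node u (S = 91.61): V_u = e^(−0.03)·[0.5258·43.8869 + 0.4742·7.0000] = 25.6149
Node d (S = 61.4): V_d = e^(−0.03)·[0.5258·7.0000 + 0.4742·0.0000] = 3.5718
Node 0 (S = 75): V_0 = e^(−0.03)·[0.5258·25.6149 + 0.4742·3.5718] = 14.7139

14.71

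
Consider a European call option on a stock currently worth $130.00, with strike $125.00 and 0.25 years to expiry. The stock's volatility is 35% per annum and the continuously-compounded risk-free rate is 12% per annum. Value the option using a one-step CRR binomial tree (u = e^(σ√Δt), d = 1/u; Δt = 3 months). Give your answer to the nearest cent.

CRR parameters: u = e^(σ√Δt) = e^(0.35·√0.25) = 1.1912, d = 1/u = 0.8395
Per-period rate: rΔt = 0.12·0.25 = 0.03, so R = e^0.03 = 1.0305
Risk-neutral probability p = (e^0.03 − 0.8395)/(1.1912 − 0.8395) = 0.1910/0.3518 = 0.5429
Terminal stock prices: S_u = 154.9, S_d = 109.1
Terminal payoffs (S − K): max(29.86, 0) = 29.86, max(-15.87, 0) = 0
Node 0 (S = 130): V_0 = e^(−0.03)·[0.5429·29.8620 + 0.4571·0.0000] = 15.7339

$15.73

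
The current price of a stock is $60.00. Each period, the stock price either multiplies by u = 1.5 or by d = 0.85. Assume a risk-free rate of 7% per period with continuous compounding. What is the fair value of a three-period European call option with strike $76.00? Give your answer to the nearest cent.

Risk-neutral probability p = (e^0.07 − 0.85)/(1.5 − 0.85) = 0.2225/0.6500 = 0.3423
Terminal stock prices: S_uuu = 202.5, S_uud = 114.8, S_udd = 65.02, S_ddd = 36.85
Terminal payoffs (S − K): max(126.5, 0) = 126.5, max(38.75, 0) = 38.75, max(-10.98, 0) = 0, max(-39.15, 0) = 0
Node uu (S = 135): V_uu = e^(−0.07)·[0.3423·126.5000 + 0.6577·38.7500] = 64.1381
Node ud (S = 76.5): V_ud = e^(−0.07)·[0.3423·38.7500 + 0.6577·0.0000] = 12.3681
Node dd (S = 43.35): V_dd = e^(−0.07)·[0.3423·0.0000 + 0.6577·0.0000] = 0.0000
Node u (S = 90): V_u = e^(−0.07)·[0.3423·64.1381 + 0.6577·12.3681] = 28.0558
Node d (S = 51): V_d = e^(−0.07)·[0.3423·12.3681 + 0.6577·0.0000] = 3.9476
Node 0 (S = 60): V_0 = e^(−0.07)·[0.3423·28.0558 + 0.6577·3.9476] = 11.3755

$11.38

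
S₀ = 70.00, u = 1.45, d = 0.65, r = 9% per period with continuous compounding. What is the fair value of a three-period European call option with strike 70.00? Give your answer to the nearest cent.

26.80

Risk-neutral probability p = (e^0.09 − 0.65)/(1.45 − 0.65) = 0.4442/0.8000 = 0.5552
Terminal stock prices: S_uuu = 213.4, S_uud = 95.66, S_udd = 42.88, S_ddd = 19.22
Terminal payoffs (S − K): max(143.4, 0) = 143.4, max(25.66, 0) = 25.66, max(-27.12, 0) = 0, max(-50.78, 0) = 0
Node uu (S = 147.2): V_uu = e^(−0.09)·[0.5552·143.4038 + 0.4448·25.6638] = 83.1998
Node ud (S = 65.98): V_ud = e^(−0.09)·[0.5552·25.6638 + 0.4448·0.0000] = 13.0226
Node dd (S = 29.58): V_dd = e^(−0.09)·[0.5552·0.0000 + 0.4448·0.0000] = 0.0000
Node u (S = 101.5): V_u = e^(−0.09)·[0.5552·83.1998 + 0.4448·13.0226] = 47.5118
Node d (S = 45.5): V_d = e^(−0.09)·[0.5552·13.0226 + 0.4448·0.0000] = 6.6081
Node 0 (S = 70): V_0 = e^(−0.09)·[0.5552·47.5118 + 0.4448·6.6081] = 26.7952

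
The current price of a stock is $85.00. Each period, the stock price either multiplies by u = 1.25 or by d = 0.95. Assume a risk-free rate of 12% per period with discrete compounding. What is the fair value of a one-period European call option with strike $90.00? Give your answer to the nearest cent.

$8.22

Risk-neutral probability p = (1 + 0.12 − 0.95)/(1.25 − 0.95) = 0.1700/0.3000 = 0.5667
Terminal stock prices: S_u = 106.2, S_d = 80.75
Terminal payoffs (S − K): max(16.25, 0) = 16.25, max(-9.25, 0) = 0
Node 0 (S = 85): V_0 = 1/1.12·[0.5667·16.2500 + 0.4333·0.0000] = 8.2217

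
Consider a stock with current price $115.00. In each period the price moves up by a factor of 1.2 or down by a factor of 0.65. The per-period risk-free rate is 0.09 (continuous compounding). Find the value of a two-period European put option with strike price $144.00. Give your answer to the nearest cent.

Risk-neutral probability p = (e^0.09 − 0.65)/(1.2 − 0.65) = 0.4442/0.5500 = 0.8076
Terminal stock prices: S_uu = 165.6, S_ud = 89.7, S_dd = 48.59
Terminal payoffs (K − S): max(-21.6, 0) = 0, max(54.3, 0) = 54.3, max(95.41, 0) = 95.41
Node u (S = 138): V_u = e^(−0.09)·[0.8076·0.0000 + 0.1924·54.3000] = 9.5486
Node d (S = 74.75): V_d = e^(−0.09)·[0.8076·54.3000 + 0.1924·95.4125] = 56.8561
Node 0 (S = 115): V_0 = e^(−0.09)·[0.8076·9.5486 + 0.1924·56.8561] = 17.0458

$17.05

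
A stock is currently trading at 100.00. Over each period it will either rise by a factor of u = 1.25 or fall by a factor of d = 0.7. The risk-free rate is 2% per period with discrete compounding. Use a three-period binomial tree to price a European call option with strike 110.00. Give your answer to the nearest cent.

Risk-neutral probability p = (1 + 0.02 − 0.7)/(1.25 − 0.7) = 0.3200/0.5500 = 0.5818
Terminal stock prices: S_uuu = 195.3, S_uud = 109.4, S_udd = 61.25, S_ddd = 34.3
Terminal payoffs (S − K): max(85.31, 0) = 85.31, max(-0.625, 0) = 0, max(-48.75, 0) = 0, max(-75.7, 0) = 0
Node uu (S = 156.2): V_uu = 1/1.02·[0.5818·85.3125 + 0.4182·0.0000] = 48.6631
Node ud (S = 87.5): V_ud = 1/1.02·[0.5818·0.0000 + 0.4182·0.0000] = 0.0000
Node dd (S = 49): V_dd = 1/1.02·[0.5818·0.0000 + 0.4182·0.0000] = 0.0000
Node u (S = 125): V_u = 1/1.02·[0.5818·48.6631 + 0.4182·0.0000] = 27.7579
Node d (S = 70): V_d = 1/1.02·[0.5818·0.0000 + 0.4182·0.0000] = 0.0000
Node 0 (S = 100): V_0 = 1/1.02·[0.5818·27.7579 + 0.4182·0.0000] = 15.8334

15.83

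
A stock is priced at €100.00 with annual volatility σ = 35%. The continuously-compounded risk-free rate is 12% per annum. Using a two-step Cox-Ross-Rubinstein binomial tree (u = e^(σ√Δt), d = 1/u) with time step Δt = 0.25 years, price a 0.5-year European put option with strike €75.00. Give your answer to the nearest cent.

€0.89

CRR parameters: u = e^(σ√Δt) = e^(0.35·√0.25) = 1.1912, d = 1/u = 0.8395
Per-period rate: rΔt = 0.12·0.25 = 0.03, so R = e^0.03 = 1.0305
Risk-neutral probability p = (e^0.03 − 0.8395)/(1.1912 − 0.8395) = 0.1910/0.3518 = 0.5429
Terminal stock prices: S_uu = 141.9, S_ud = 100, S_dd = 70.47
Terminal payoffs (K − S): max(-66.91, 0) = 0, max(-25, 0) = 0, max(4.531, 0) = 4.531
Node u (S = 119.1): V_u = e^(−0.03)·[0.5429·0.0000 + 0.4571·0.0000] = 0.0000
Node d (S = 83.95): V_d = e^(−0.03)·[0.5429·0.0000 + 0.4571·4.5312] = 2.0099
Node 0 (S = 100): V_0 = e^(−0.03)·[0.5429·0.0000 + 0.4571·2.0099] = 0.8915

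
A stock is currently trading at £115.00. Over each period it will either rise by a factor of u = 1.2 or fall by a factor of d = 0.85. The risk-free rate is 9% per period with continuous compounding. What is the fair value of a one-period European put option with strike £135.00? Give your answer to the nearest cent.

Risk-neutral probability p = (e^0.09 − 0.85)/(1.2 − 0.85) = 0.2442/0.3500 = 0.6976
Terminal stock prices: S_u = 138, S_d = 97.75
Terminal payoffs (K − S): max(-3, 0) = 0, max(37.25, 0) = 37.25
Node 0 (S = 115): V_0 = e^(−0.09)·[0.6976·0.0000 + 0.3024·37.2500] = 10.2935

£10.29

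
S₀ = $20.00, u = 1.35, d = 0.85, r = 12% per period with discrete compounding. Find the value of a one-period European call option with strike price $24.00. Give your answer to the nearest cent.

Risk-neutral probability p = (1 + 0.12 − 0.85)/(1.35 − 0.85) = 0.2700/0.5000 = 0.5400
Terminal stock prices: S_u = 27, S_d = 17
Terminal payoffs (S − K): max(3, 0) = 3, max(-7, 0) = 0
Node 0 (S = 20): V_0 = 1/1.12·[0.5400·3.0000 + 0.4600·0.0000] = 1.4464

$1.45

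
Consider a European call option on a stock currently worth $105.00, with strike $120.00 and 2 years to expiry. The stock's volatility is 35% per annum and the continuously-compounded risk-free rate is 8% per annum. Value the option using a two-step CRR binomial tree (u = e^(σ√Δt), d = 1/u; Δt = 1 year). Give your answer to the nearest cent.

CRR parameters: u = e^(σ√Δt) = e^(0.35·√1) = 1.4191, d = 1/u = 0.7047
Per-period rate: rΔt = 0.08·1 = 0.08, so R = e^0.08 = 1.0833
Risk-neutral probability p = (e^0.08 − 0.7047)/(1.4191 − 0.7047) = 0.3786/0.7144 = 0.5300
Terminal stock prices: S_uu = 211.4, S_ud = 105, S_dd = 52.14
Terminal payoffs (S − K): max(91.44, 0) = 91.44, max(-15, 0) = 0, max(-67.86, 0) = 0
Node u (S = 149): V_u = e^(−0.08)·[0.5300·91.4440 + 0.4700·0.0000] = 44.7365
Node d (S = 73.99): V_d = e^(−0.08)·[0.5300·0.0000 + 0.4700·0.0000] = 0.0000
Node 0 (S = 105): V_0 = e^(−0.08)·[0.5300·44.7365 + 0.4700·0.0000] = 21.8861

$21.89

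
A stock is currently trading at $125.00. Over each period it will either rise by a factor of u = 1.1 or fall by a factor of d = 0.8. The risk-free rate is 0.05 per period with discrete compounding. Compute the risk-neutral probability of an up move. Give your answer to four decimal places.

Risk-neutral probability p = (1 + 0.05 − 0.8)/(1.1 − 0.8) = 0.2500/0.3000 = 0.8333

p = 0.8333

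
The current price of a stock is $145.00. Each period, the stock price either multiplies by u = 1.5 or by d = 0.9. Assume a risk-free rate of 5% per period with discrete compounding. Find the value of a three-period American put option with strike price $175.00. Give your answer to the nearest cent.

$31.79

Risk-neutral probability p = (1 + 0.05 − 0.9)/(1.5 − 0.9) = 0.1500/0.6000 = 0.2500
Terminal stock prices: S_uuu = 489.4, S_uud = 293.6, S_udd = 176.2, S_ddd = 105.7
Terminal payoffs (K − S): max(-314.4, 0) = 0, max(-118.6, 0) = 0, max(-1.175, 0) = 0, max(69.29, 0) = 69.29
Node uu (S = 326.2): continuation = 1/1.05·[0.2500·0.0000 + 0.7500·0.0000] = 0.0000; exercise value = 0.0000 ≤ continuation, so V_uu = 0.0000
Node ud (S = 195.8): continuation = 1/1.05·[0.2500·0.0000 + 0.7500·0.0000] = 0.0000; exercise value = 0.0000 ≤ continuation, so V_ud = 0.0000
Node dd (S = 117.5): continuation = 1/1.05·[0.2500·0.0000 + 0.7500·69.2950] = 49.4964; exercise value = 57.5500 > continuation, so V_dd = 57.5500 (exercise)
Node u (S = 217.5): continuation = 1/1.05·[0.2500·0.0000 + 0.7500·0.0000] = 0.0000; exercise value = 0.0000 ≤ continuation, so V_u = 0.0000
Node d (S = 130.5): continuation = 1/1.05·[0.2500·0.0000 + 0.7500·57.5500] = 41.1071; exercise value = 44.5000 > continuation, so V_d = 44.5000 (exercise)
Node 0 (S = 145): continuation = 1/1.05·[0.2500·0.0000 + 0.7500·44.5000] = 31.7857; exercise value = 30.0000 ≤ continuation, so V_0 = 31.7857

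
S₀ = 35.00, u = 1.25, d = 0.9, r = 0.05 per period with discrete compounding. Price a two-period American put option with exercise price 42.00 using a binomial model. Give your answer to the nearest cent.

Risk-neutral probability p = (1 + 0.05 − 0.9)/(1.25 − 0.9) = 0.1500/0.3500 = 0.4286
Terminal stock prices: S_uu = 54.69, S_ud = 39.38, S_dd = 28.35
Terminal payoffs (K − S): max(-12.69, 0) = 0, max(2.625, 0) = 2.625, max(13.65, 0) = 13.65
Node u (S = 43.75): continuation = 1/1.05·[0.4286·0.0000 + 0.5714·2.6250] = 1.4286; exercise value = 0.0000 ≤ continuation, so V_u = 1.4286
Node d (S = 31.5): continuation = 1/1.05·[0.4286·2.6250 + 0.5714·13.6500] = 8.5000; exercise value = 10.5000 > continuation, so V_d = 10.5000 (exercise)
Node 0 (S = 35): continuation = 1/1.05·[0.4286·1.4286 + 0.5714·10.5000] = 6.2974; exercise value = 7.0000 > continuation, so V_0 = 7.0000 (exercise)

7.00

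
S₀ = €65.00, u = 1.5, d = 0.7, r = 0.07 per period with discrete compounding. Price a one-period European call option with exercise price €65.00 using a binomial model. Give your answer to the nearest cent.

Risk-neutral probability p = (1 + 0.07 − 0.7)/(1.5 − 0.7) = 0.3700/0.8000 = 0.4625
Terminal stock prices: S_u = 97.5, S_d = 45.5
Terminal payoffs (S − K): max(32.5, 0) = 32.5, max(-19.5, 0) = 0
Node 0 (S = 65): V_0 = 1/1.07·[0.4625·32.5000 + 0.5375·0.0000] = 14.0479

€14.05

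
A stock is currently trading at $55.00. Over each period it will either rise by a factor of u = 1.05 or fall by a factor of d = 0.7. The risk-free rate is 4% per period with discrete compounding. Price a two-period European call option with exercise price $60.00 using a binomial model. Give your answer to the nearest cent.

Risk-neutral probability p = (1 + 0.04 − 0.7)/(1.05 − 0.7) = 0.3400/0.3500 = 0.9714
Terminal stock prices: S_uu = 60.64, S_ud = 40.42, S_dd = 26.95
Terminal payoffs (S − K): max(0.6375, 0) = 0.6375, max(-19.58, 0) = 0, max(-33.05, 0) = 0
Node u (S = 57.75): V_u = 1/1.04·[0.9714·0.6375 + 0.0286·0.0000] = 0.5955
Node d (S = 38.5): V_d = 1/1.04·[0.9714·0.0000 + 0.0286·0.0000] = 0.0000
Node 0 (S = 55): V_0 = 1/1.04·[0.9714·0.5955 + 0.0286·0.0000] = 0.5562

$0.56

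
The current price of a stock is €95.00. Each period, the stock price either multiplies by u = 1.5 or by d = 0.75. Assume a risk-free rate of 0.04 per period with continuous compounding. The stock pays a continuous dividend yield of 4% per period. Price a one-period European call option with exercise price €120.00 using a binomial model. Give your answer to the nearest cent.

Per-period risk-free factor R = e^0.04 = 1.0408; dividend-adjusted growth = e^(0.04−0.04) = 1.0000.
Risk-neutral probability p = (1.0000 − 0.75)/(1.5 − 0.75) = 0.2500/0.7500 = 0.3333
Terminal stock prices: S_u = 142.5, S_d = 71.25
Terminal payoffs (S − K): max(22.5, 0) = 22.5, max(-48.75, 0) = 0
Node 0 (S = 95): V_0 = e^(−0.04)·[0.3333·22.5000 + 0.6667·0.0000] = 7.2059

€7.21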